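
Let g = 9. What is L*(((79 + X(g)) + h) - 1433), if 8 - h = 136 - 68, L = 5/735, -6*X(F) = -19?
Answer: -8465/882 ≈ -9.5975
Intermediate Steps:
X(F) = 19/6 (X(F) = -⅙*(-19) = 19/6)
L = 1/147 (L = 5*(1/735) = 1/147 ≈ 0.0068027)
h = -60 (h = 8 - (136 - 68) = 8 - 1*68 = 8 - 68 = -60)
L*(((79 + X(g)) + h) - 1433) = (((79 + 19/6) - 60) - 1433)/147 = ((493/6 - 60) - 1433)/147 = (133/6 - 1433)/147 = (1/147)*(-8465/6) = -8465/882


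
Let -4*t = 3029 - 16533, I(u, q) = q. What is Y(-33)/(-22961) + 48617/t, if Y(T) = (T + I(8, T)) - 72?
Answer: 1116760825/77516336 ≈ 14.407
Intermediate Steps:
t = 3376 (t = -(3029 - 16533)/4 = -¼*(-13504) = 3376)
Y(T) = -72 + 2*T (Y(T) = (T + T) - 72 = 2*T - 72 = -72 + 2*T)
Y(-33)/(-22961) + 48617/t = (-72 + 2*(-33))/(-22961) + 48617/3376 = (-72 - 66)*(-1/22961) + 48617*(1/3376) = -138*(-1/22961) + 48617/3376 = 138/22961 + 48617/3376 = 1116760825/77516336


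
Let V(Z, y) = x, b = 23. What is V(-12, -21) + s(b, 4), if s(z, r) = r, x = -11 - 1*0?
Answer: -7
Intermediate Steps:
x = -11 (x = -11 + 0 = -11)
V(Z, y) = -11
V(-12, -21) + s(b, 4) = -11 + 4 = -7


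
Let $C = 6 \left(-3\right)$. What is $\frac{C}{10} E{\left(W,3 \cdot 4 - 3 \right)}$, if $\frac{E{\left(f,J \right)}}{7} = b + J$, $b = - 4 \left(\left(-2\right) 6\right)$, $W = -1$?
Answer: $- \frac{3591}{5} \approx -718.2$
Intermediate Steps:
$b = 48$ ($b = \left(-4\right) \left(-12\right) = 48$)
$C = -18$
$E{\left(f,J \right)} = 336 + 7 J$ ($E{\left(f,J \right)} = 7 \left(48 + J\right) = 336 + 7 J$)
$\frac{C}{10} E{\left(W,3 \cdot 4 - 3 \right)} = \frac{1}{10} \left(-18\right) \left(336 + 7 \left(3 \cdot 4 - 3\right)\right) = \frac{1}{10} \left(-18\right) \left(336 + 7 \left(12 - 3\right)\right) = - \frac{9 \left(336 + 7 \cdot 9\right)}{5} = - \frac{9 \left(336 + 63\right)}{5} = \left(- \frac{9}{5}\right) 399 = - \frac{3591}{5}$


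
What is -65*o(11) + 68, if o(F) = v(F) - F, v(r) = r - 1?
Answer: 133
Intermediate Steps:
v(r) = -1 + r
o(F) = -1 (o(F) = (-1 + F) - F = -1)
-65*o(11) + 68 = -65*(-1) + 68 = 65 + 68 = 133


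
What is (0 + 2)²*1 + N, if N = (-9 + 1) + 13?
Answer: 9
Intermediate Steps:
N = 5 (N = -8 + 13 = 5)
(0 + 2)²*1 + N = (0 + 2)²*1 + 5 = 2²*1 + 5 = 4*1 + 5 = 4 + 5 = 9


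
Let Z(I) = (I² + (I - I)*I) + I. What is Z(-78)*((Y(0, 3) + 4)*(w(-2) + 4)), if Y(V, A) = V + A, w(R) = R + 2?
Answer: 168168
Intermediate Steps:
w(R) = 2 + R
Z(I) = I + I² (Z(I) = (I² + 0*I) + I = (I² + 0) + I = I² + I = I + I²)
Y(V, A) = A + V
Z(-78)*((Y(0, 3) + 4)*(w(-2) + 4)) = (-78*(1 - 78))*(((3 + 0) + 4)*((2 - 2) + 4)) = (-78*(-77))*((3 + 4)*(0 + 4)) = 6006*(7*4) = 6006*28 = 168168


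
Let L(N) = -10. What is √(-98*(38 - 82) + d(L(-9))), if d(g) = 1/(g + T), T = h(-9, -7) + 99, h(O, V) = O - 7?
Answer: √22978721/73 ≈ 65.666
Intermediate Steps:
h(O, V) = -7 + O
T = 83 (T = (-7 - 9) + 99 = -16 + 99 = 83)
d(g) = 1/(83 + g) (d(g) = 1/(g + 83) = 1/(83 + g))
√(-98*(38 - 82) + d(L(-9))) = √(-98*(38 - 82) + 1/(83 - 10)) = √(-98*(-44) + 1/73) = √(4312 + 1/73) = √(314777/73) = √22978721/73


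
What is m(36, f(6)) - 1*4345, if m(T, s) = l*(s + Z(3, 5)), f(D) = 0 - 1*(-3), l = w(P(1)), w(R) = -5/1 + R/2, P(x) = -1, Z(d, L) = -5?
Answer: -4334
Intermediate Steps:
w(R) = -5 + R/2 (w(R) = -5*1 + R*(½) = -5 + R/2)
l = -11/2 (l = -5 + (½)*(-1) = -5 - ½ = -11/2 ≈ -5.5000)
f(D) = 3 (f(D) = 0 + 3 = 3)
m(T, s) = 55/2 - 11*s/2 (m(T, s) = -11*(s - 5)/2 = -11*(-5 + s)/2 = 55/2 - 11*s/2)
m(36, f(6)) - 1*4345 = (55/2 - 11/2*3) - 1*4345 = (55/2 - 33/2) - 4345 = 11 - 4345 = -4334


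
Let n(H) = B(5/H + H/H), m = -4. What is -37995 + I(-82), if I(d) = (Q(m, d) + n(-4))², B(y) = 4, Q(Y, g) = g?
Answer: -31911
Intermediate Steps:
n(H) = 4
I(d) = (4 + d)² (I(d) = (d + 4)² = (4 + d)²)
-37995 + I(-82) = -37995 + (4 - 82)² = -37995 + (-78)² = -37995 + 6084 = -31911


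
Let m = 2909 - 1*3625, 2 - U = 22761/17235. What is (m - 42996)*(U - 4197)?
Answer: 351267621248/1915 ≈ 1.8343e+8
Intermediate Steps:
U = 1301/1915 (U = 2 - 22761/17235 = 2 - 1*2529/1915 = 2 - 2529/1915 = 1301/1915 ≈ 0.67937)
m = -716 (m = 2909 - 3625 = -716)
(m - 42996)*(U - 4197) = (-716 - 42996)*(1301/1915 - 4197) = -43712*(-8035954/1915) = 351267621248/1915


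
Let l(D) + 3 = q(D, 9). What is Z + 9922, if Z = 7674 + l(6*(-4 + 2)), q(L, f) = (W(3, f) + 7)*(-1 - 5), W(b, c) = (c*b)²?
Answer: 13177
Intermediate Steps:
W(b, c) = b²*c² (W(b, c) = (b*c)² = b²*c²)
q(L, f) = -42 - 54*f² (q(L, f) = (3²*f² + 7)*(-1 - 5) = (9*f² + 7)*(-6) = (7 + 9*f²)*(-6) = -42 - 54*f²)
l(D) = -4419 (l(D) = -3 + (-42 - 54*9²) = -3 + (-42 - 54*81) = -3 + (-42 - 4374) = -3 - 4416 = -4419)
Z = 3255 (Z = 7674 - 4419 = 3255)
Z + 9922 = 3255 + 9922 = 13177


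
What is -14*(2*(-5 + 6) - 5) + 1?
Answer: 43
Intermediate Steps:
-14*(2*(-5 + 6) - 5) + 1 = -14*(2*1 - 5) + 1 = -14*(2 - 5) + 1 = -14*(-3) + 1 = 42 + 1 = 43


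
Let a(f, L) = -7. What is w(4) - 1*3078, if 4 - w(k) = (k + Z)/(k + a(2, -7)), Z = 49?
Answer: -9169/3 ≈ -3056.3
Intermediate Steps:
w(k) = 4 - (49 + k)/(-7 + k) (w(k) = 4 - (k + 49)/(k - 7) = 4 - (49 + k)/(-7 + k))
w(4) - 1*3078 = (-77 + 3*4)/(-7 + 4) - 1*3078 = (-77 + 12)/(-3) - 3078 = -⅓*(-65) - 3078 = 65/3 - 3078 = -9169/3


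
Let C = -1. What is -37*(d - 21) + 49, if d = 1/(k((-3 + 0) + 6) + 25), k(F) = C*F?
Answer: 18135/22 ≈ 824.32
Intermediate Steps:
k(F) = -F
d = 1/22 (d = 1/(-((-3 + 0) + 6) + 25) = 1/(-(-3 + 6) + 25) = 1/(-1*3 + 25) = 1/(-3 + 25) = 1/22 ≈ 0.045455)
-37*(d - 21) + 49 = -37*(1/22 - 21) + 49 = -37*(-461/22) + 49 = 17057/22 + 49 = 18135/22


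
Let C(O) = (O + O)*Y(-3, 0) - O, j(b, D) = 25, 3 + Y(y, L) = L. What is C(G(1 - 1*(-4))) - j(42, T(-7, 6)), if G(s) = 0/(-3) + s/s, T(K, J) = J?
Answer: -32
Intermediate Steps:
Y(y, L) = -3 + L
G(s) = 1 (G(s) = 0*(-⅓) + 1 = 0 + 1 = 1)
C(O) = -7*O (C(O) = (O + O)*(-3 + 0) - O = (2*O)*(-3) - O = -6*O - O = -7*O)
C(G(1 - 1*(-4))) - j(42, T(-7, 6)) = -7*1 - 1*25 = -7 - 25 = -32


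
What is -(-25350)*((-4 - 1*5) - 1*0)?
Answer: -228150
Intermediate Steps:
-(-25350)*((-4 - 1*5) - 1*0) = -(-25350)*((-4 - 5) + 0) = -(-25350)*(-9 + 0) = -(-25350)*(-9) = -5070*45 = -228150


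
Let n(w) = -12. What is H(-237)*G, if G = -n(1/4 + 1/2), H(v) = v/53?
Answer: -2844/53 ≈ -53.660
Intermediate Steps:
H(v) = v/53 (H(v) = v*(1/53) = v/53)
G = 12 (G = -1*(-12) = 12)
H(-237)*G = ((1/53)*(-237))*12 = -237/53*12 = -2844/53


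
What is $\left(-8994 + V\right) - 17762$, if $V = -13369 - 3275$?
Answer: $-43400$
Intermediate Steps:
$V = -16644$ ($V = -13369 - 3275 = -16644$)
$\left(-8994 + V\right) - 17762 = \left(-8994 - 16644\right) - 17762 = -25638 - 17762 = -43400$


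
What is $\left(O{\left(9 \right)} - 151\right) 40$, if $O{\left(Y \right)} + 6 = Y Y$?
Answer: $-3040$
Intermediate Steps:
$O{\left(Y \right)} = -6 + Y^{2}$ ($O{\left(Y \right)} = -6 + Y Y = -6 + Y^{2}$)
$\left(O{\left(9 \right)} - 151\right) 40 = \left(\left(-6 + 9^{2}\right) - 151\right) 40 = \left(\left(-6 + 81\right) - 151\right) 40 = \left(75 - 151\right) 40 = \left(-76\right) 40 = -3040$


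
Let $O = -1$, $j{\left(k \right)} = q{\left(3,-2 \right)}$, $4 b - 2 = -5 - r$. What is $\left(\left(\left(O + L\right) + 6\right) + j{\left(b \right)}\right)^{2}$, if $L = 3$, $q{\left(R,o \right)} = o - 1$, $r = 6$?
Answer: $25$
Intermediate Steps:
$q{\left(R,o \right)} = -1 + o$
$b = - \frac{9}{4}$ ($b = \frac{1}{2} + \frac{-5 - 6}{4} = \frac{1}{2} + \frac{1}{4} \left(-11\right) = \frac{1}{2} - \frac{11}{4} = - \frac{9}{4} \approx -2.25$)
$j{\left(k \right)} = -3$ ($j{\left(k \right)} = -1 - 2 = -3$)
$\left(\left(\left(O + L\right) + 6\right) + j{\left(b \right)}\right)^{2} = \left(\left(\left(-1 + 3\right) + 6\right) - 3\right)^{2} = \left(\left(2 + 6\right) - 3\right)^{2} = \left(8 - 3\right)^{2} = 5^{2} = 25$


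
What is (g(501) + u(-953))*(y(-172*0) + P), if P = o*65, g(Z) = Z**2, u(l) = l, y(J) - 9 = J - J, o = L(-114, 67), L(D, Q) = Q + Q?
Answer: 2180168512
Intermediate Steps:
L(D, Q) = 2*Q
o = 134 (o = 2*67 = 134)
y(J) = 9 (y(J) = 9 + (J - J) = 9 + 0 = 9)
P = 8710 (P = 134*65 = 8710)
(g(501) + u(-953))*(y(-172*0) + P) = (501**2 - 953)*(9 + 8710) = (251001 - 953)*8719 = 250048*8719 = 2180168512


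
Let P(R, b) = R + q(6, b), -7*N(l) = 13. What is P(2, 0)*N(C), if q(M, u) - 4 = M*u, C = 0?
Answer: -78/7 ≈ -11.143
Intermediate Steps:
q(M, u) = 4 + M*u
N(l) = -13/7 (N(l) = -⅐*13 = -13/7)
P(R, b) = 4 + R + 6*b (P(R, b) = R + (4 + 6*b) = 4 + R + 6*b)
P(2, 0)*N(C) = (4 + 2 + 6*0)*(-13/7) = (4 + 2 + 0)*(-13/7) = 6*(-13/7) = -78/7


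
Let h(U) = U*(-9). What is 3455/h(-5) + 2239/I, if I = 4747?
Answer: 3300328/42723 ≈ 77.249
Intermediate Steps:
h(U) = -9*U
3455/h(-5) + 2239/I = 3455/((-9*(-5))) + 2239/4747 = 3455/45 + 2239*(1/4747) = 3455*(1/45) + 2239/4747 = 691/9 + 2239/4747 = 3300328/42723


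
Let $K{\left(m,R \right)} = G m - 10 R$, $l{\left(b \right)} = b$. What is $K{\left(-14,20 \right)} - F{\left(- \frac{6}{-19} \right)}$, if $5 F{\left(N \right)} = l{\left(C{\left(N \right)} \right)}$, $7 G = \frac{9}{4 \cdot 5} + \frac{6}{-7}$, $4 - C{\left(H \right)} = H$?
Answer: $- \frac{265897}{1330} \approx -199.92$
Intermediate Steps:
$C{\left(H \right)} = 4 - H$
$G = - \frac{57}{980}$ ($G = \frac{\frac{9}{4 \cdot 5} + \frac{6}{-7}}{7} = \frac{\frac{9}{20} + 6 \left(- \frac{1}{7}\right)}{7} = \frac{9 \cdot \frac{1}{20} - \frac{6}{7}}{7} = \frac{\frac{9}{20} - \frac{6}{7}}{7} = \frac{1}{7} \left(- \frac{57}{140}\right) = - \frac{57}{980} \approx -0.058163$)
$F{\left(N \right)} = \frac{4}{5} - \frac{N}{5}$ ($F{\left(N \right)} = \frac{4 - N}{5} = \frac{4}{5} - \frac{N}{5}$)
$K{\left(m,R \right)} = - 10 R - \frac{57 m}{980}$ ($K{\left(m,R \right)} = - \frac{57 m}{980} - 10 R = - 10 R - \frac{57 m}{980}$)
$K{\left(-14,20 \right)} - F{\left(- \frac{6}{-19} \right)} = \left(\left(-10\right) 20 - - \frac{57}{70}\right) - \left(\frac{4}{5} - \frac{\left(-6\right) \frac{1}{-19}}{5}\right) = \left(-200 + \frac{57}{70}\right) - \left(\frac{4}{5} - \frac{\left(-6\right) \left(- \frac{1}{19}\right)}{5}\right) = - \frac{13943}{70} - \left(\frac{4}{5} - \frac{6}{95}\right) = - \frac{13943}{70} - \frac{14}{19} = - \frac{265897}{1330}$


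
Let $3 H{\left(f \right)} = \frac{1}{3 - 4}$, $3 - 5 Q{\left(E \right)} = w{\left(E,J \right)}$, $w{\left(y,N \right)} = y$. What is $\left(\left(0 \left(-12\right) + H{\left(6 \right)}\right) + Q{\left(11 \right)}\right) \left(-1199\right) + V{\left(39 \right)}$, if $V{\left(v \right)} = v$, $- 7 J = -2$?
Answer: $\frac{35356}{15} \approx 2357.1$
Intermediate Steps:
$J = \frac{2}{7}$ ($J = \left(- \frac{1}{7}\right) \left(-2\right) = \frac{2}{7} \approx 0.28571$)
$Q{\left(E \right)} = \frac{3}{5} - \frac{E}{5}$
$H{\left(f \right)} = - \frac{1}{3}$ ($H{\left(f \right)} = \frac{1}{3 \left(3 - 4\right)} = \frac{1}{3 \left(-1\right)} = \frac{1}{3} \left(-1\right) = - \frac{1}{3}$)
$\left(\left(0 \left(-12\right) + H{\left(6 \right)}\right) + Q{\left(11 \right)}\right) \left(-1199\right) + V{\left(39 \right)} = \left(\left(0 \left(-12\right) - \frac{1}{3}\right) + \left(\frac{3}{5} - \frac{11}{5}\right)\right) \left(-1199\right) + 39 = \left(\left(0 - \frac{1}{3}\right) + \left(\frac{3}{5} - \frac{11}{5}\right)\right) \left(-1199\right) + 39 = \left(- \frac{1}{3} - \frac{8}{5}\right) \left(-1199\right) + 39 = \left(- \frac{29}{15}\right) \left(-1199\right) + 39 = \frac{34771}{15} + 39 = \frac{35356}{15}$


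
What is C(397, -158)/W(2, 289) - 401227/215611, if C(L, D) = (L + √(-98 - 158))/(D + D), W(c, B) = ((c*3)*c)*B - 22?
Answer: -436996122039/234786579896 - 2*I/136117 ≈ -1.8612 - 1.4693e-5*I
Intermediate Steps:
W(c, B) = -22 + 3*B*c² (W(c, B) = ((3*c)*c)*B - 22 = (3*c²)*B - 22 = 3*B*c² - 22 = -22 + 3*B*c²)
C(L, D) = (L + 16*I)/(2*D) (C(L, D) = (L + √(-256))/((2*D)) = (L + 16*I)*(1/(2*D)) = (L + 16*I)/(2*D))
C(397, -158)/W(2, 289) - 401227/215611 = ((½)*(397 + 16*I)/(-158))/(-22 + 3*289*2²) - 401227/215611 = ((½)*(-1/158)*(397 + 16*I))/(-22 + 3*289*4) - 401227*1/215611 = (-397/316 - 4*I/79)/(-22 + 3468) - 401227/215611 = (-397/316 - 4*I/79)/3446 - 401227/215611 = (-397/316 - 4*I/79)*(1/3446) - 401227/215611 = (-397/1088936 - 2*I/136117) - 401227/215611 = -436996122039/234786579896 - 2*I/136117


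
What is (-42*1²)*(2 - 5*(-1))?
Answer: -294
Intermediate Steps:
(-42*1²)*(2 - 5*(-1)) = (-42*1)*(2 + 5) = -42*7 = -294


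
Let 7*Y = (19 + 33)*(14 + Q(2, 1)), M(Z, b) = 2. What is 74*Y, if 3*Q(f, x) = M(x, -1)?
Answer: 169312/21 ≈ 8062.5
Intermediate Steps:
Q(f, x) = 2/3 (Q(f, x) = (1/3)*2 = 2/3)
Y = 2288/21 (Y = ((19 + 33)*(14 + 2/3))/7 = (52*(44/3))/7 = (1/7)*(2288/3) = 2288/21 ≈ 108.95)
74*Y = 74*(2288/21) = 169312/21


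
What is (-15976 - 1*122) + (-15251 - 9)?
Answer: -31358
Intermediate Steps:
(-15976 - 1*122) + (-15251 - 9) = (-15976 - 122) - 15260 = -16098 - 15260 = -31358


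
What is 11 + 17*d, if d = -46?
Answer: -771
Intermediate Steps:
11 + 17*d = 11 + 17*(-46) = 11 - 782 = -771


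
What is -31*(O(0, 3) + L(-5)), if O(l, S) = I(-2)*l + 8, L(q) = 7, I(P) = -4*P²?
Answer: -465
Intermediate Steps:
O(l, S) = 8 - 16*l (O(l, S) = (-4*(-2)²)*l + 8 = (-4*4)*l + 8 = -16*l + 8 = 8 - 16*l)
-31*(O(0, 3) + L(-5)) = -31*((8 - 16*0) + 7) = -31*((8 + 0) + 7) = -31*(8 + 7) = -31*15 = -465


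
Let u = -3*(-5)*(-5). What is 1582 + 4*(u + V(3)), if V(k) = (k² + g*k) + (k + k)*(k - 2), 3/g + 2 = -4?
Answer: 1336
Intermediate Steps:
u = -75 (u = 15*(-5) = -75)
g = -½ (g = 3/(-2 - 4) = 3/(-6) = 3*(-⅙) = -½ ≈ -0.50000)
V(k) = k² - k/2 + 2*k*(-2 + k) (V(k) = (k² - k/2) + (k + k)*(k - 2) = (k² - k/2) + (2*k)*(-2 + k) = (k² - k/2) + 2*k*(-2 + k) = k² - k/2 + 2*k*(-2 + k))
1582 + 4*(u + V(3)) = 1582 + 4*(-75 + (3/2)*3*(-3 + 2*3)) = 1582 + 4*(-75 + (3/2)*3*(-3 + 6)) = 1582 + 4*(-75 + (3/2)*3*3) = 1582 + 4*(-75 + 27/2) = 1582 + 4*(-123/2) = 1582 - 246 = 1336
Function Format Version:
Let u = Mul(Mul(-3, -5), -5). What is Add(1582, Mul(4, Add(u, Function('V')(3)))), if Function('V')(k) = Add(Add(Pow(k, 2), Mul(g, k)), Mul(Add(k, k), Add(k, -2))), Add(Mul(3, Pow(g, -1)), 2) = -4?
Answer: 1336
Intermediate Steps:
u = -75 (u = Mul(15, -5) = -75)
g = Rational(-1, 2) (g = Mul(3, Pow(Add(-2, -4), -1)) = Mul(3, Pow(-6, -1)) = Mul(3, Rational(-1, 6)) = Rational(-1, 2) ≈ -0.50000)
Function('V')(k) = Add(Pow(k, 2), Mul(Rational(-1, 2), k), Mul(2, k, Add(-2, k))) (Function('V')(k) = Add(Add(Pow(k, 2), Mul(Rational(-1, 2), k)), Mul(Add(k, k), Add(k, -2))) = Add(Add(Pow(k, 2), Mul(Rational(-1, 2), k)), Mul(Mul(2, k), Add(-2, k))) = Add(Add(Pow(k, 2), Mul(Rational(-1, 2), k)), Mul(2, k, Add(-2, k))) = Add(Pow(k, 2), Mul(Rational(-1, 2), k), Mul(2, k, Add(-2, k))))
Add(1582, Mul(4, Add(u, Function('V')(3)))) = Add(1582, Mul(4, Add(-75, Mul(Rational(3, 2), 3, Add(-3, Mul(2, 3)))))) = Add(1582, Mul(4, Add(-75, Mul(Rational(3, 2), 3, Add(-3, 6))))) = Add(1582, Mul(4, Add(-75, Mul(Rational(3, 2), 3, 3)))) = Add(1582, Mul(4, Add(-75, Rational(27, 2)))) = Add(1582, Mul(4, Rational(-123, 2))) = Add(1582, -246) = 1336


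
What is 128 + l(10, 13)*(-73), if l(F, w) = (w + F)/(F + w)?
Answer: 55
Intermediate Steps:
l(F, w) = 1 (l(F, w) = (F + w)/(F + w) = 1)
128 + l(10, 13)*(-73) = 128 + 1*(-73) = 128 - 73 = 55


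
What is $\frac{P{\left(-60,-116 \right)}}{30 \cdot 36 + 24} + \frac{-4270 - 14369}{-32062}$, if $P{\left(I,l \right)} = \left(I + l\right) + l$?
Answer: $\frac{60953}{192372} \approx 0.31685$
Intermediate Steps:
$P{\left(I,l \right)} = I + 2 l$
$\frac{P{\left(-60,-116 \right)}}{30 \cdot 36 + 24} + \frac{-4270 - 14369}{-32062} = \frac{-60 + 2 \left(-116\right)}{30 \cdot 36 + 24} + \frac{-4270 - 14369}{-32062} = \frac{-60 - 232}{1080 + 24} - - \frac{18639}{32062} = - \frac{292}{1104} + \frac{18639}{32062} = \left(-292\right) \frac{1}{1104} + \frac{18639}{32062} = - \frac{73}{276} + \frac{18639}{32062} = \frac{60953}{192372}$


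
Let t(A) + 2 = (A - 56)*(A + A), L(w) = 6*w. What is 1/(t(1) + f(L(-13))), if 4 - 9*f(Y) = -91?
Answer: -9/913 ≈ -0.0098576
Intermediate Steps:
f(Y) = 95/9 (f(Y) = 4/9 - ⅑*(-91) = 4/9 + 91/9 = 95/9)
t(A) = -2 + 2*A*(-56 + A) (t(A) = -2 + (A - 56)*(A + A) = -2 + (-56 + A)*(2*A) = -2 + 2*A*(-56 + A))
1/(t(1) + f(L(-13))) = 1/((-2 - 112*1 + 2*1²) + 95/9) = 1/((-2 - 112 + 2*1) + 95/9) = 1/((-2 - 112 + 2) + 95/9) = 1/(-112 + 95/9) = 1/(-913/9) = -9/913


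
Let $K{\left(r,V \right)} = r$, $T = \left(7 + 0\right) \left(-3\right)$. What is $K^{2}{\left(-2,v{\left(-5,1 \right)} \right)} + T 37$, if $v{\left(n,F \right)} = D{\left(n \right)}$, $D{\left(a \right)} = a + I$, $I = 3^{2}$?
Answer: $-773$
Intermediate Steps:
$I = 9$
$D{\left(a \right)} = 9 + a$ ($D{\left(a \right)} = a + 9 = 9 + a$)
$T = -21$ ($T = 7 \left(-3\right) = -21$)
$v{\left(n,F \right)} = 9 + n$
$K^{2}{\left(-2,v{\left(-5,1 \right)} \right)} + T 37 = \left(-2\right)^{2} - 777 = 4 - 777 = -773$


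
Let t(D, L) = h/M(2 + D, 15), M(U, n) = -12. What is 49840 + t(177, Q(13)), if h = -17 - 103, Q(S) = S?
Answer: 49850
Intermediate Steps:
h = -120
t(D, L) = 10 (t(D, L) = -120/(-12) = -120*(-1/12) = 10)
49840 + t(177, Q(13)) = 49840 + 10 = 49850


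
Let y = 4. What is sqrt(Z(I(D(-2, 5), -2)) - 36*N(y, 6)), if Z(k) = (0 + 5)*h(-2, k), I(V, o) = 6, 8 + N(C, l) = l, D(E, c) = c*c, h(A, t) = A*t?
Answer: 2*sqrt(3) ≈ 3.4641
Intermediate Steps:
D(E, c) = c**2
N(C, l) = -8 + l
Z(k) = -10*k (Z(k) = (0 + 5)*(-2*k) = 5*(-2*k) = -10*k)
sqrt(Z(I(D(-2, 5), -2)) - 36*N(y, 6)) = sqrt(-10*6 - 36*(-8 + 6)) = sqrt(-60 - 36*(-2)) = sqrt(-60 + 72) = sqrt(12) = 2*sqrt(3)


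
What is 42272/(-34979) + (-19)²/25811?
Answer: -1078455173/902842969 ≈ -1.1945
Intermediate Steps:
42272/(-34979) + (-19)²/25811 = 42272*(-1/34979) + 361*(1/25811) = -42272/34979 + 361/25811 = -1078455173/902842969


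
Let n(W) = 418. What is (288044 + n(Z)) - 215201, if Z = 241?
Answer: 73261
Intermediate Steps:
(288044 + n(Z)) - 215201 = (288044 + 418) - 215201 = 288462 - 215201 = 73261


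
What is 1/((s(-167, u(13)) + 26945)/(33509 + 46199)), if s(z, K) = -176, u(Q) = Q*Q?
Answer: 79708/26769 ≈ 2.9776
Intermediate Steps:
u(Q) = Q²
1/((s(-167, u(13)) + 26945)/(33509 + 46199)) = 1/((-176 + 26945)/(33509 + 46199)) = 1/(26769/79708) = 79708/26769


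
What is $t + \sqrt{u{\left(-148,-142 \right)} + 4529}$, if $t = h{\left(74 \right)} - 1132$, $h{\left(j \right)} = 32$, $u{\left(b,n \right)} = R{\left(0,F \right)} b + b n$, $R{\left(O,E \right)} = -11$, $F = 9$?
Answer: $-1100 + \sqrt{27173} \approx -935.16$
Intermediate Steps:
$u{\left(b,n \right)} = - 11 b + b n$
$t = -1100$ ($t = 32 - 1132 = -1100$)
$t + \sqrt{u{\left(-148,-142 \right)} + 4529} = -1100 + \sqrt{- 148 \left(-11 - 142\right) + 4529} = -1100 + \sqrt{\left(-148\right) \left(-153\right) + 4529} = -1100 + \sqrt{22644 + 4529} = -1100 + \sqrt{27173}$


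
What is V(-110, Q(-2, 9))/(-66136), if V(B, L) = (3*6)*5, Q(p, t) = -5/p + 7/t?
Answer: -45/33068 ≈ -0.0013608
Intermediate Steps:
V(B, L) = 90 (V(B, L) = 18*5 = 90)
V(-110, Q(-2, 9))/(-66136) = 90/(-66136) = 90*(-1/66136) = -45/33068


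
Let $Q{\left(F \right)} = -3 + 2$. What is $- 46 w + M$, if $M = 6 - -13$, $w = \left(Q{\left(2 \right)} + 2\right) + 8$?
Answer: $-395$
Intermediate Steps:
$Q{\left(F \right)} = -1$
$w = 9$ ($w = \left(-1 + 2\right) + 8 = 1 + 8 = 9$)
$M = 19$ ($M = 6 + 13 = 19$)
$- 46 w + M = \left(-46\right) 9 + 19 = -414 + 19 = -395$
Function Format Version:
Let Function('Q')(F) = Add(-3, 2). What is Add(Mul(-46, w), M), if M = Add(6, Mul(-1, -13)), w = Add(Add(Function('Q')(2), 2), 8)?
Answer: -395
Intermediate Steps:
Function('Q')(F) = -1
w = 9 (w = Add(Add(-1, 2), 8) = Add(1, 8) = 9)
M = 19 (M = Add(6, 13) = 19)
Add(Mul(-46, w), M) = Add(Mul(-46, 9), 19) = Add(-414, 19) = -395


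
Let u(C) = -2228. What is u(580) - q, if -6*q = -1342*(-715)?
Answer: 473081/3 ≈ 1.5769e+5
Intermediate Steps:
q = -479765/3 (q = -(-671)*(-715)/3 = -⅙*959530 = -479765/3 ≈ -1.5992e+5)
u(580) - q = -2228 - 1*(-479765/3) = -2228 + 479765/3 = 473081/3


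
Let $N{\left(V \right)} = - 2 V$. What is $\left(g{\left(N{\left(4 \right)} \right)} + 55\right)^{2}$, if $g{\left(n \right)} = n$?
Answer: $2209$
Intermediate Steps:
$\left(g{\left(N{\left(4 \right)} \right)} + 55\right)^{2} = \left(\left(-2\right) 4 + 55\right)^{2} = \left(-8 + 55\right)^{2} = 47^{2} = 2209$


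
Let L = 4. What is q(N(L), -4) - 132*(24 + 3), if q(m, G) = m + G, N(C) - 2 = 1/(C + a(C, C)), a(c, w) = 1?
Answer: -17829/5 ≈ -3565.8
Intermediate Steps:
N(C) = 2 + 1/(1 + C) (N(C) = 2 + 1/(C + 1) = 2 + 1/(1 + C))
q(m, G) = G + m
q(N(L), -4) - 132*(24 + 3) = (-4 + (3 + 2*4)/(1 + 4)) - 132*(24 + 3) = (-4 + (3 + 8)/5) - 132*27 = (-4 + (1/5)*11) - 3564 = (-4 + 11/5) - 3564 = -9/5 - 3564 = -17829/5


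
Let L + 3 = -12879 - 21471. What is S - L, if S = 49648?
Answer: 84001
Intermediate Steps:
L = -34353 (L = -3 + (-12879 - 21471) = -3 - 34350 = -34353)
S - L = 49648 - 1*(-34353) = 49648 + 34353 = 84001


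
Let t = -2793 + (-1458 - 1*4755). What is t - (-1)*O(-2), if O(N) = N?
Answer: -9008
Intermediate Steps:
t = -9006 (t = -2793 + (-1458 - 4755) = -2793 - 6213 = -9006)
t - (-1)*O(-2) = -9006 - (-1)*(-2) = -9006 - 1*2 = -9006 - 2 = -9008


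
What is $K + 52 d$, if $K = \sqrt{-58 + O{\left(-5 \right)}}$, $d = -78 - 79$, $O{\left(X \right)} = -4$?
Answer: $-8164 + i \sqrt{62} \approx -8164.0 + 7.874 i$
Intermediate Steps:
$d = -157$
$K = i \sqrt{62}$ ($K = \sqrt{-58 - 4} = \sqrt{-62} = i \sqrt{62} \approx 7.874 i$)
$K + 52 d = i \sqrt{62} + 52 \left(-157\right) = i \sqrt{62} - 8164 = -8164 + i \sqrt{62}$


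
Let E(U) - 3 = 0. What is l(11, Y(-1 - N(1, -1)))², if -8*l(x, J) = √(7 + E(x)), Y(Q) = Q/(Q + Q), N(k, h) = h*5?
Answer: 5/32 ≈ 0.15625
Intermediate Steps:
N(k, h) = 5*h
E(U) = 3 (E(U) = 3 + 0 = 3)
Y(Q) = ½ (Y(Q) = Q/((2*Q)) = (1/(2*Q))*Q = ½)
l(x, J) = -√10/8 (l(x, J) = -√(7 + 3)/8 = -√10/8)
l(11, Y(-1 - N(1, -1)))² = (-√10/8)² = 5/32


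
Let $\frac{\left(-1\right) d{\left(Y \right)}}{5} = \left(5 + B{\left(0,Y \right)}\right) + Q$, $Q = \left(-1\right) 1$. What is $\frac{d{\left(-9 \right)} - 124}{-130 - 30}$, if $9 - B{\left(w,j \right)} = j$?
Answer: $\frac{117}{80} \approx 1.4625$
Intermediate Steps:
$Q = -1$
$B{\left(w,j \right)} = 9 - j$
$d{\left(Y \right)} = -65 + 5 Y$ ($d{\left(Y \right)} = - 5 \left(\left(5 - \left(-9 + Y\right)\right) - 1\right) = - 5 \left(\left(14 - Y\right) - 1\right) = - 5 \left(13 - Y\right) = -65 + 5 Y$)
$\frac{d{\left(-9 \right)} - 124}{-130 - 30} = \frac{\left(-65 + 5 \left(-9\right)\right) - 124}{-130 - 30} = \frac{\left(-65 - 45\right) - 124}{-160} = - \frac{-110 - 124}{160} = \left(- \frac{1}{160}\right) \left(-234\right) = \frac{117}{80}$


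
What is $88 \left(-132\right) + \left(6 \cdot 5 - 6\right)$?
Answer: $-11592$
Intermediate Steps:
$88 \left(-132\right) + \left(6 \cdot 5 - 6\right) = -11616 + \left(30 - 6\right) = -11616 + 24 = -11592$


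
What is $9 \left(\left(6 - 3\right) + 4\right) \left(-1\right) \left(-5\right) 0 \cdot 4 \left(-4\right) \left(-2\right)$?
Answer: $0$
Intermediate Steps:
$9 \left(\left(6 - 3\right) + 4\right) \left(-1\right) \left(-5\right) 0 \cdot 4 \left(-4\right) \left(-2\right) = 9 \left(3 + 4\right) 5 \cdot 0 \left(\left(-16\right) \left(-2\right)\right) = 9 \cdot 7 \cdot 0 \cdot 32 = 63 \cdot 0 \cdot 32 = 0 \cdot 32 = 0$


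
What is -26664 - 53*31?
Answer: -28307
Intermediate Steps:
-26664 - 53*31 = -26664 - 1*1643 = -26664 - 1643 = -28307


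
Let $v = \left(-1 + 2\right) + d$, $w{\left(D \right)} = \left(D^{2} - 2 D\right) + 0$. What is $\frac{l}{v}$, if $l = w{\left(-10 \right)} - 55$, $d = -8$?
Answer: $- \frac{65}{7} \approx -9.2857$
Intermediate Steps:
$w{\left(D \right)} = D^{2} - 2 D$
$l = 65$ ($l = - 10 \left(-2 - 10\right) - 55 = \left(-10\right) \left(-12\right) - 55 = 120 - 55 = 65$)
$v = -7$ ($v = \left(-1 + 2\right) - 8 = 1 - 8 = -7$)
$\frac{l}{v} = \frac{1}{-7} \cdot 65 = \left(- \frac{1}{7}\right) 65 = - \frac{65}{7}$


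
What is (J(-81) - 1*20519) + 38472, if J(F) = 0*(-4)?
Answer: 17953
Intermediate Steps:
J(F) = 0
(J(-81) - 1*20519) + 38472 = (0 - 1*20519) + 38472 = (0 - 20519) + 38472 = -20519 + 38472 = 17953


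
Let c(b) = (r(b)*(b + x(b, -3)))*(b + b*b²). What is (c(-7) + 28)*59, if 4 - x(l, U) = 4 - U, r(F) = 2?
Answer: 414652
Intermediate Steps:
x(l, U) = U (x(l, U) = 4 - (4 - U) = 4 + (-4 + U) = U)
c(b) = (-6 + 2*b)*(b + b³) (c(b) = (2*(b - 3))*(b + b*b²) = (2*(-3 + b))*(b + b³) = (-6 + 2*b)*(b + b³))
(c(-7) + 28)*59 = (2*(-7)*(-3 - 7 + (-7)³ - 3*(-7)²) + 28)*59 = (2*(-7)*(-3 - 7 - 343 - 3*49) + 28)*59 = (2*(-7)*(-3 - 7 - 343 - 147) + 28)*59 = (2*(-7)*(-500) + 28)*59 = (7000 + 28)*59 = 7028*59 = 414652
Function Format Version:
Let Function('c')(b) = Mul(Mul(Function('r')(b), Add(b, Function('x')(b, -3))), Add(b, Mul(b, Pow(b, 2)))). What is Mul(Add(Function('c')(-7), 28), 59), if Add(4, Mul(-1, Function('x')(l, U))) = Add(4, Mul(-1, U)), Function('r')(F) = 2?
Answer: 414652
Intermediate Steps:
Function('x')(l, U) = U (Function('x')(l, U) = Add(4, Mul(-1, Add(4, Mul(-1, U)))) = Add(4, Add(-4, U)) = U)
Function('c')(b) = Mul(Add(-6, Mul(2, b)), Add(b, Pow(b, 3))) (Function('c')(b) = Mul(Mul(2, Add(b, -3)), Add(b, Mul(b, Pow(b, 2)))) = Mul(Mul(2, Add(-3, b)), Add(b, Pow(b, 3))) = Mul(Add(-6, Mul(2, b)), Add(b, Pow(b, 3))))
Mul(Add(Function('c')(-7), 28), 59) = Mul(Add(Mul(2, -7, Add(-3, -7, Pow(-7, 3), Mul(-3, Pow(-7, 2)))), 28), 59) = Mul(Add(Mul(2, -7, Add(-3, -7, -343, Mul(-3, 49))), 28), 59) = Mul(Add(Mul(2, -7, Add(-3, -7, -343, -147)), 28), 59) = Mul(Add(Mul(2, -7, -500), 28), 59) = Mul(Add(7000, 28), 59) = Mul(7028, 59) = 414652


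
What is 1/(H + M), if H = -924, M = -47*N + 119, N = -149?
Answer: 1/6198 ≈ 0.00016134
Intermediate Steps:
M = 7122 (M = -47*(-149) + 119 = 7003 + 119 = 7122)
1/(H + M) = 1/(-924 + 7122) = 1/6198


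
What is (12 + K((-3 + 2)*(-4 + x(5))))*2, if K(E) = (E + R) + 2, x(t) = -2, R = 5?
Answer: 50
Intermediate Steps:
K(E) = 7 + E (K(E) = (E + 5) + 2 = (5 + E) + 2 = 7 + E)
(12 + K((-3 + 2)*(-4 + x(5))))*2 = (12 + (7 + (-3 + 2)*(-4 - 2)))*2 = (12 + (7 - 1*(-6)))*2 = (12 + (7 + 6))*2 = (12 + 13)*2 = 25*2 = 50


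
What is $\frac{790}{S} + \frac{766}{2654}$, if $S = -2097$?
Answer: $- \frac{245179}{2782719} \approx -0.088108$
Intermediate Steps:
$\frac{790}{S} + \frac{766}{2654} = \frac{790}{-2097} + \frac{766}{2654} = 790 \left(- \frac{1}{2097}\right) + 766 \cdot \frac{1}{2654} = - \frac{790}{2097} + \frac{383}{1327} = - \frac{245179}{2782719}$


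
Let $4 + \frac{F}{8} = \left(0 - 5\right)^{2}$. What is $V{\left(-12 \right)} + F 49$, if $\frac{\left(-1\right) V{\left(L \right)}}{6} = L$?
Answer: $8304$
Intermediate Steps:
$F = 168$ ($F = -32 + 8 \left(0 - 5\right)^{2} = -32 + 8 \left(-5\right)^{2} = -32 + 8 \cdot 25 = -32 + 200 = 168$)
$V{\left(L \right)} = - 6 L$
$V{\left(-12 \right)} + F 49 = \left(-6\right) \left(-12\right) + 168 \cdot 49 = 72 + 8232 = 8304$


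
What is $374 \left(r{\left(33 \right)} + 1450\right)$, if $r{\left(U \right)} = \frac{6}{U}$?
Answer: $542368$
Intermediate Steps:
$374 \left(r{\left(33 \right)} + 1450\right) = 374 \left(\frac{6}{33} + 1450\right) = 374 \left(6 \cdot \frac{1}{33} + 1450\right) = 374 \left(\frac{2}{11} + 1450\right) = 374 \cdot \frac{15952}{11} = 542368$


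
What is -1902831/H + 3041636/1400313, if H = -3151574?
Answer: 12250499921167/4413190042662 ≈ 2.7759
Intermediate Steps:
-1902831/H + 3041636/1400313 = -1902831/(-3151574) + 3041636/1400313 = -1902831*(-1/3151574) + 3041636*(1/1400313) = 1902831/3151574 + 3041636/1400313 = 12250499921167/4413190042662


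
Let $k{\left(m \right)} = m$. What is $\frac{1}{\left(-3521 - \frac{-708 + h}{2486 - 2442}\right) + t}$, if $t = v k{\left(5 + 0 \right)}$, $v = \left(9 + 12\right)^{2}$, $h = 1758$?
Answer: $- \frac{22}{29477} \approx -0.00074634$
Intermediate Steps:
$v = 441$ ($v = 21^{2} = 441$)
$t = 2205$ ($t = 441 \left(5 + 0\right) = 441 \cdot 5 = 2205$)
$\frac{1}{\left(-3521 - \frac{-708 + h}{2486 - 2442}\right) + t} = \frac{1}{\left(-3521 - \frac{-708 + 1758}{2486 - 2442}\right) + 2205} = \frac{1}{\left(-3521 - \frac{1050}{44}\right) + 2205} = \frac{1}{\left(-3521 - 1050 \cdot \frac{1}{44}\right) + 2205} = \frac{1}{\left(-3521 - \frac{525}{22}\right) + 2205} = \frac{1}{- \frac{77987}{22} + 2205} = \frac{1}{- \frac{29477}{22}} = - \frac{22}{29477}$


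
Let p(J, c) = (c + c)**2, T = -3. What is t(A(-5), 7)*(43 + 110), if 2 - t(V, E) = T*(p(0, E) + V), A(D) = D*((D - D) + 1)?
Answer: 87975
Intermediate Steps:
p(J, c) = 4*c**2 (p(J, c) = (2*c)**2 = 4*c**2)
A(D) = D (A(D) = D*(0 + 1) = D*1 = D)
t(V, E) = 2 + 3*V + 12*E**2 (t(V, E) = 2 - (-3)*(4*E**2 + V) = 2 - (-3)*(V + 4*E**2) = 2 - (-12*E**2 - 3*V) = 2 + (3*V + 12*E**2) = 2 + 3*V + 12*E**2)
t(A(-5), 7)*(43 + 110) = (2 + 3*(-5) + 12*7**2)*(43 + 110) = (2 - 15 + 12*49)*153 = (2 - 15 + 588)*153 = 575*153 = 87975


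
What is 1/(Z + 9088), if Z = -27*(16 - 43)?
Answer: 1/9817 ≈ 0.00010186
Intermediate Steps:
Z = 729 (Z = -27*(-27) = 729)
1/(Z + 9088) = 1/(729 + 9088) = 1/9817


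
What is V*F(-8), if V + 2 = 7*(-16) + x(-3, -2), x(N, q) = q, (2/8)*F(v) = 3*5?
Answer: -6960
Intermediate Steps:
F(v) = 60 (F(v) = 4*(3*5) = 4*15 = 60)
V = -116 (V = -2 + (7*(-16) - 2) = -2 + (-112 - 2) = -2 - 114 = -116)
V*F(-8) = -116*60 = -6960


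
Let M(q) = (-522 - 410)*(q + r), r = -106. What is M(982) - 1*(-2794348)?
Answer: 1977916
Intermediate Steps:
M(q) = 98792 - 932*q (M(q) = (-522 - 410)*(q - 106) = -932*(-106 + q) = 98792 - 932*q)
M(982) - 1*(-2794348) = (98792 - 932*982) - 1*(-2794348) = (98792 - 915224) + 2794348 = -816432 + 2794348 = 1977916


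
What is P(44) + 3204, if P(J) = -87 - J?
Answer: 3073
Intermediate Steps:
P(44) + 3204 = (-87 - 1*44) + 3204 = (-87 - 44) + 3204 = -131 + 3204 = 3073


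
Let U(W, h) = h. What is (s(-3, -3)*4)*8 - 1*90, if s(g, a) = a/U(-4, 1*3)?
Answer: -122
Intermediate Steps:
s(g, a) = a/3 (s(g, a) = a/((1*3)) = a/3)
(s(-3, -3)*4)*8 - 1*90 = (((⅓)*(-3))*4)*8 - 1*90 = -1*4*8 - 90 = -4*8 - 90 = -32 - 90 = -122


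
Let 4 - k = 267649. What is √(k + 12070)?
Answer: 5*I*√10223 ≈ 505.54*I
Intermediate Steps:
k = -267645 (k = 4 - 1*267649 = 4 - 267649 = -267645)
√(k + 12070) = √(-267645 + 12070) = √(-255575) = 5*I*√10223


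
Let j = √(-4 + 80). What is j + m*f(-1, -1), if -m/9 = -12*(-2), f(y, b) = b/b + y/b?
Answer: -432 + 2*√19 ≈ -423.28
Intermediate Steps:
f(y, b) = 1 + y/b
m = -216 (m = -(-108)*(-2) = -9*24 = -216)
j = 2*√19 (j = √76 = 2*√19 ≈ 8.7178)
j + m*f(-1, -1) = 2*√19 - 216*(-1 - 1)/(-1) = 2*√19 - (-216)*(-2) = 2*√19 - 216*2 = 2*√19 - 432 = -432 + 2*√19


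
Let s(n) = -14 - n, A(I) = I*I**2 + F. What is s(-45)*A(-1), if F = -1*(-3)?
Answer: 62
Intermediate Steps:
F = 3
A(I) = 3 + I**3 (A(I) = I*I**2 + 3 = I**3 + 3 = 3 + I**3)
s(-45)*A(-1) = (-14 - 1*(-45))*(3 + (-1)**3) = (-14 + 45)*(3 - 1) = 31*2 = 62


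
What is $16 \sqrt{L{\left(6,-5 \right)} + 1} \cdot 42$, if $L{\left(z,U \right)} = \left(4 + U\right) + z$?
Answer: $672 \sqrt{6} \approx 1646.1$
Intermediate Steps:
$L{\left(z,U \right)} = 4 + U + z$
$16 \sqrt{L{\left(6,-5 \right)} + 1} \cdot 42 = 16 \sqrt{\left(4 - 5 + 6\right) + 1} \cdot 42 = 16 \sqrt{5 + 1} \cdot 42 = 16 \sqrt{6} \cdot 42 = 672 \sqrt{6}$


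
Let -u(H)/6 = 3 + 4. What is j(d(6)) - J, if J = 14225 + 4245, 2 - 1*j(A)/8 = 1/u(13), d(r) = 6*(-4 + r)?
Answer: -387530/21 ≈ -18454.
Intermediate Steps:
u(H) = -42 (u(H) = -6*(3 + 4) = -6*7 = -42)
d(r) = -24 + 6*r
j(A) = 340/21 (j(A) = 16 - 8/(-42) = 16 - 8*(-1/42) = 16 + 4/21 = 340/21)
J = 18470
j(d(6)) - J = 340/21 - 1*18470 = 340/21 - 18470 = -387530/21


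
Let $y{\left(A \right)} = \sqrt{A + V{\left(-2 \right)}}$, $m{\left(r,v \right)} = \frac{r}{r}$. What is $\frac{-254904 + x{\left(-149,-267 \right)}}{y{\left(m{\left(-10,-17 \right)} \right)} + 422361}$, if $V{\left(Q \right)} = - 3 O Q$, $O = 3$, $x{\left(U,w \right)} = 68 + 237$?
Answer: $- \frac{107532688239}{178388814302} + \frac{254599 \sqrt{19}}{178388814302} \approx -0.60279$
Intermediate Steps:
$x{\left(U,w \right)} = 305$
$V{\left(Q \right)} = - 9 Q$ ($V{\left(Q \right)} = \left(-3\right) 3 Q = - 9 Q$)
$m{\left(r,v \right)} = 1$
$y{\left(A \right)} = \sqrt{18 + A}$ ($y{\left(A \right)} = \sqrt{A - -18} = \sqrt{A + 18} = \sqrt{18 + A}$)
$\frac{-254904 + x{\left(-149,-267 \right)}}{y{\left(m{\left(-10,-17 \right)} \right)} + 422361} = \frac{-254904 + 305}{\sqrt{18 + 1} + 422361} = - \frac{254599}{\sqrt{19} + 422361} = - \frac{254599}{422361 + \sqrt{19}}$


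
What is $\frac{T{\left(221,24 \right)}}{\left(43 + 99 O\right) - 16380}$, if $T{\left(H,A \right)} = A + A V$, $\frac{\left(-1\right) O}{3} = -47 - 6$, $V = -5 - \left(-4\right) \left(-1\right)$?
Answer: $\frac{48}{149} \approx 0.32215$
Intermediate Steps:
$V = -9$ ($V = -5 - 4 = -9$)
$O = 159$ ($O = - 3 \left(-47 - 6\right) = \left(-3\right) \left(-53\right) = 159$)
$T{\left(H,A \right)} = - 8 A$ ($T{\left(H,A \right)} = A + A \left(-9\right) = A - 9 A = - 8 A$)
$\frac{T{\left(221,24 \right)}}{\left(43 + 99 O\right) - 16380} = \frac{\left(-8\right) 24}{\left(43 + 99 \cdot 159\right) - 16380} = - \frac{192}{\left(43 + 15741\right) - 16380} = - \frac{192}{15784 - 16380} = - \frac{192}{-596} = \left(-192\right) \left(- \frac{1}{596}\right) = \frac{48}{149}$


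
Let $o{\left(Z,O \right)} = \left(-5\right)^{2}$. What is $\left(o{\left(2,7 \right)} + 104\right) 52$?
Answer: $6708$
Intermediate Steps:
$o{\left(Z,O \right)} = 25$
$\left(o{\left(2,7 \right)} + 104\right) 52 = \left(25 + 104\right) 52 = 129 \cdot 52 = 6708$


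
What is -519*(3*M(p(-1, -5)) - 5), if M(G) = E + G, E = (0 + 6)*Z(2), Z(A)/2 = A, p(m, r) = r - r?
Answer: -34773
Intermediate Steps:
p(m, r) = 0
Z(A) = 2*A
E = 24 (E = (0 + 6)*(2*2) = 6*4 = 24)
M(G) = 24 + G
-519*(3*M(p(-1, -5)) - 5) = -519*(3*(24 + 0) - 5) = -519*(3*24 - 5) = -519*(72 - 5) = -519*67 = -34773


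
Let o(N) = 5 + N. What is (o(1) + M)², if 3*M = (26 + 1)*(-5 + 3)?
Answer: 144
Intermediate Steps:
M = -18 (M = ((26 + 1)*(-5 + 3))/3 = (27*(-2))/3 = (⅓)*(-54) = -18)
(o(1) + M)² = ((5 + 1) - 18)² = (6 - 18)² = (-12)² = 144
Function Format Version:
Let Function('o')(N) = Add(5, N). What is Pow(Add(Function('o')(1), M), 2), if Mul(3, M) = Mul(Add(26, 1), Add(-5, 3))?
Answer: 144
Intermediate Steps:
M = -18 (M = Mul(Rational(1, 3), Mul(Add(26, 1), Add(-5, 3))) = Mul(Rational(1, 3), Mul(27, -2)) = Mul(Rational(1, 3), -54) = -18)
Pow(Add(Function('o')(1), M), 2) = Pow(Add(Add(5, 1), -18), 2) = Pow(Add(6, -18), 2) = Pow(-12, 2) = 144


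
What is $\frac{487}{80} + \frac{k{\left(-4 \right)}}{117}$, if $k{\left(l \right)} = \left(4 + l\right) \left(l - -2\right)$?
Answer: $\frac{487}{80} \approx 6.0875$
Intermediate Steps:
$k{\left(l \right)} = \left(2 + l\right) \left(4 + l\right)$ ($k{\left(l \right)} = \left(4 + l\right) \left(l + 2\right) = \left(4 + l\right) \left(2 + l\right) = \left(2 + l\right) \left(4 + l\right)$)
$\frac{487}{80} + \frac{k{\left(-4 \right)}}{117} = \frac{487}{80} + \frac{8 + \left(-4\right)^{2} + 6 \left(-4\right)}{117} = 487 \cdot \frac{1}{80} + \left(8 + 16 - 24\right) \frac{1}{117} = \frac{487}{80} + 0 \cdot \frac{1}{117} = \frac{487}{80} + 0 = \frac{487}{80}$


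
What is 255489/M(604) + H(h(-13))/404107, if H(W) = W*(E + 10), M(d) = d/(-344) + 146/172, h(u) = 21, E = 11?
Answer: -113834112710/404107 ≈ -2.8169e+5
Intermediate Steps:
M(d) = 73/86 - d/344 (M(d) = d*(-1/344) + 146*(1/172) = -d/344 + 73/86 = 73/86 - d/344)
H(W) = 21*W (H(W) = W*(11 + 10) = W*21 = 21*W)
255489/M(604) + H(h(-13))/404107 = 255489/(73/86 - 1/344*604) + (21*21)/404107 = 255489/(73/86 - 151/86) + 441*(1/404107) = 255489/(-39/43) + 441/404107 = 255489*(-43/39) + 441/404107 = -281693 + 441/404107 = -113834112710/404107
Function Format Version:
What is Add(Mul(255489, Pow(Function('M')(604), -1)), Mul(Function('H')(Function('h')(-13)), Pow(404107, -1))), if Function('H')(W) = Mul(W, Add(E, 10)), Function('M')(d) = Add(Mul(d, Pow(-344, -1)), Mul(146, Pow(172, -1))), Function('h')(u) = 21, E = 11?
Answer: Rational(-113834112710, 404107) ≈ -2.8169e+5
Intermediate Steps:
Function('M')(d) = Add(Rational(73, 86), Mul(Rational(-1, 344), d)) (Function('M')(d) = Add(Mul(d, Rational(-1, 344)), Mul(146, Rational(1, 172))) = Add(Mul(Rational(-1, 344), d), Rational(73, 86)) = Add(Rational(73, 86), Mul(Rational(-1, 344), d)))
Function('H')(W) = Mul(21, W) (Function('H')(W) = Mul(W, Add(11, 10)) = Mul(W, 21) = Mul(21, W))
Add(Mul(255489, Pow(Function('M')(604), -1)), Mul(Function('H')(Function('h')(-13)), Pow(404107, -1))) = Add(Mul(255489, Pow(Add(Rational(73, 86), Mul(Rational(-1, 344), 604)), -1)), Mul(Mul(21, 21), Pow(404107, -1))) = Add(Mul(255489, Pow(Add(Rational(73, 86), Rational(-151, 86)), -1)), Mul(441, Rational(1, 404107))) = Add(Mul(255489, Pow(Rational(-39, 43), -1)), Rational(441, 404107)) = Add(Mul(255489, Rational(-43, 39)), Rational(441, 404107)) = Add(-281693, Rational(441, 404107)) = Rational(-113834112710, 404107)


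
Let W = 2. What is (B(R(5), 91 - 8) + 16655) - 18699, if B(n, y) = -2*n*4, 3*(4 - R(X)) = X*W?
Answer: -6148/3 ≈ -2049.3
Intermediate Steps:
R(X) = 4 - 2*X/3 (R(X) = 4 - X*2/3 = 4 - 2*X/3)
B(n, y) = -8*n
(B(R(5), 91 - 8) + 16655) - 18699 = (-8*(4 - 2/3*5) + 16655) - 18699 = (-8*(4 - 10/3) + 16655) - 18699 = (-8*2/3 + 16655) - 18699 = (-16/3 + 16655) - 18699 = 49949/3 - 18699 = -6148/3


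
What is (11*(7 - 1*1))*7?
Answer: 462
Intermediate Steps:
(11*(7 - 1*1))*7 = (11*(7 - 1))*7 = (11*6)*7 = 66*7 = 462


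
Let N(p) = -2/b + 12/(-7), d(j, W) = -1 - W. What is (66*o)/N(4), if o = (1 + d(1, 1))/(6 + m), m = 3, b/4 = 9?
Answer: 924/223 ≈ 4.1435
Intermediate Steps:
b = 36 (b = 4*9 = 36)
N(p) = -223/126 (N(p) = -2/36 + 12/(-7) = -2*1/36 + 12*(-1/7) = -1/18 - 12/7 = -223/126)
o = -1/9 (o = (1 + (-1 - 1*1))/(6 + 3) = (1 + (-1 - 1))/9 = (1 - 2)*(1/9) = -1*1/9 = -1/9 ≈ -0.11111)
(66*o)/N(4) = (66*(-1/9))/(-223/126) = -22/3*(-126/223) = 924/223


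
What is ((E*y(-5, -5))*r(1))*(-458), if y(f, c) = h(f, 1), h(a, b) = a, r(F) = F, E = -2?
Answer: -4580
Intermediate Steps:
y(f, c) = f
((E*y(-5, -5))*r(1))*(-458) = (-2*(-5)*1)*(-458) = (10*1)*(-458) = 10*(-458) = -4580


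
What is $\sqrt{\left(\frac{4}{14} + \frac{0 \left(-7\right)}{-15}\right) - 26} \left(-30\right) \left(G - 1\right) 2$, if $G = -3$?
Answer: $\frac{1440 i \sqrt{35}}{7} \approx 1217.0 i$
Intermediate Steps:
$\sqrt{\left(\frac{4}{14} + \frac{0 \left(-7\right)}{-15}\right) - 26} \left(-30\right) \left(G - 1\right) 2 = \sqrt{\left(\frac{4}{14} + \frac{0 \left(-7\right)}{-15}\right) - 26} \left(-30\right) \left(-3 - 1\right) 2 = \sqrt{\left(4 \cdot \frac{1}{14} + 0 \left(- \frac{1}{15}\right)\right) - 26} \left(-30\right) \left(\left(-4\right) 2\right) = \sqrt{\left(\frac{2}{7} + 0\right) - 26} \left(-30\right) \left(-8\right) = \sqrt{\frac{2}{7} - 26} \left(-30\right) \left(-8\right) = \sqrt{- \frac{180}{7}} \left(-30\right) \left(-8\right) = \frac{6 i \sqrt{35}}{7} \left(-30\right) \left(-8\right) = - \frac{180 i \sqrt{35}}{7} \left(-8\right) = \frac{1440 i \sqrt{35}}{7}$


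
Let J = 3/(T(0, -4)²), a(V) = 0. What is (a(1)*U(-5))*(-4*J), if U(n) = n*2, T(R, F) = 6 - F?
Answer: 0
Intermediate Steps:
U(n) = 2*n
J = 3/100 (J = 3/((6 - 1*(-4))²) = 3/((6 + 4)²) = 3/(10²) = 3/100 ≈ 0.030000)
(a(1)*U(-5))*(-4*J) = (0*(2*(-5)))*(-4*3/100) = (0*(-10))*(-3/25) = 0*(-3/25) = 0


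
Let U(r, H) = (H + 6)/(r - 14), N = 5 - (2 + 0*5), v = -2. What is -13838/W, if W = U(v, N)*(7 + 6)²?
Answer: 221408/1521 ≈ 145.57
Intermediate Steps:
N = 3 (N = 5 - (2 + 0) = 5 - 1*2 = 5 - 2 = 3)
U(r, H) = (6 + H)/(-14 + r)
W = -1521/16 (W = ((6 + 3)/(-14 - 2))*(7 + 6)² = (9/(-16))*13² = -1/16*9*169 = -9/16*169 = -1521/16 ≈ -95.063)
-13838/W = -13838/(-1521/16) = -13838*(-16/1521) = 221408/1521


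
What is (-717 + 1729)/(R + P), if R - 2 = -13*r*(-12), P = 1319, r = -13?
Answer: -1012/707 ≈ -1.4314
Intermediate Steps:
R = -2026 (R = 2 - 13*(-13)*(-12) = 2 + 169*(-12) = 2 - 2028 = -2026)
(-717 + 1729)/(R + P) = (-717 + 1729)/(-2026 + 1319) = 1012/(-707) = 1012*(-1/707) = -1012/707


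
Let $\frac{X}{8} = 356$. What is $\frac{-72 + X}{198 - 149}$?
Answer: $\frac{2776}{49} \approx 56.653$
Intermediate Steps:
$X = 2848$ ($X = 8 \cdot 356 = 2848$)
$\frac{-72 + X}{198 - 149} = \frac{-72 + 2848}{198 - 149} = \frac{2776}{49}$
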